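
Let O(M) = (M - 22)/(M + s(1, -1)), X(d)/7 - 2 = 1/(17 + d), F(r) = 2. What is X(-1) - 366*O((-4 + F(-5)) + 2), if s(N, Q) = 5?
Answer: 129987/80 ≈ 1624.8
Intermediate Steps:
X(d) = 14 + 7/(17 + d)
O(M) = (-22 + M)/(5 + M) (O(M) = (M - 22)/(M + 5) = (-22 + M)/(5 + M))
X(-1) - 366*O((-4 + F(-5)) + 2) = 7*(35 + 2*(-1))/(17 - 1) - 366*(-22 + ((-4 + 2) + 2))/(5 + ((-4 + 2) + 2)) = 7*(35 - 2)/16 - 366*(-22 + (-2 + 2))/(5 + (-2 + 2)) = 7*(1/16)*33 - 366*(-22 + 0)/(5 + 0) = 231/16 - 366*(-22)/5 = 231/16 - 366*(-22/5) = 231/16 + 8052/5 = 129987/80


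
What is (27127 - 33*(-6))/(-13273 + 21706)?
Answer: 27325/8433 ≈ 3.2402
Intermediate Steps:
(27127 - 33*(-6))/(-13273 + 21706) = (27127 + 198)/8433 = 27325*(1/8433) = 27325/8433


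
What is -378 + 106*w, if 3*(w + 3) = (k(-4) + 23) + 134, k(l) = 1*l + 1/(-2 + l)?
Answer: 42337/9 ≈ 4704.1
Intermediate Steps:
k(l) = l + 1/(-2 + l)
w = 863/18 (w = -3 + (((1 + (-4)² - 2*(-4))/(-2 - 4) + 23) + 134)/3 = -3 + (((1 + 16 + 8)/(-6) + 23) + 134)/3 = -3 + ((-⅙*25 + 23) + 134)/3 = -3 + ((-25/6 + 23) + 134)/3 = -3 + (113/6 + 134)/3 = -3 + (⅓)*(917/6) = -3 + 917/18 = 863/18 ≈ 47.944)
-378 + 106*w = -378 + 106*(863/18) = -378 + 45739/9 = 42337/9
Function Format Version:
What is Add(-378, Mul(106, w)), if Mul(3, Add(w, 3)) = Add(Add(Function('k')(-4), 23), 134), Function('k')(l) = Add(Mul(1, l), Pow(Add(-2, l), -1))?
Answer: Rational(42337, 9) ≈ 4704.1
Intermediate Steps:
Function('k')(l) = Add(l, Pow(Add(-2, l), -1))
w = Rational(863, 18) (w = Add(-3, Mul(Rational(1, 3), Add(Add(Mul(Pow(Add(-2, -4), -1), Add(1, Pow(-4, 2), Mul(-2, -4))), 23), 134))) = Add(-3, Mul(Rational(1, 3), Add(Add(Mul(Pow(-6, -1), Add(1, 16, 8)), 23), 134))) = Add(-3, Mul(Rational(1, 3), Add(Add(Mul(Rational(-1, 6), 25), 23), 134))) = Add(-3, Mul(Rational(1, 3), Add(Add(Rational(-25, 6), 23), 134))) = Add(-3, Mul(Rational(1, 3), Add(Rational(113, 6), 134))) = Add(-3, Mul(Rational(1, 3), Rational(917, 6))) = Add(-3, Rational(917, 18)) = Rational(863, 18) ≈ 47.944)
Add(-378, Mul(106, w)) = Add(-378, Mul(106, Rational(863, 18))) = Add(-378, Rational(45739, 9)) = Rational(42337, 9)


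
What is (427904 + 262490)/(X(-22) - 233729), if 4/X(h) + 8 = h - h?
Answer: -1380788/467459 ≈ -2.9538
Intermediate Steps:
X(h) = -½ (X(h) = 4/(-8 + (h - h)) = 4/(-8 + 0) = 4/(-8) = 4*(-⅛) = -½)
(427904 + 262490)/(X(-22) - 233729) = (427904 + 262490)/(-½ - 233729) = 690394/(-467459/2) = 690394*(-2/467459) = -1380788/467459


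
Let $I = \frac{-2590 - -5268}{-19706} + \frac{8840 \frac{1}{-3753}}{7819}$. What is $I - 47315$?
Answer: $- \frac{13680386109392558}{289133398071} \approx -47315.0$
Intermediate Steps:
$I = - \frac{39379663193}{289133398071}$ ($I = \left(-2590 + 5268\right) \left(- \frac{1}{19706}\right) + 8840 \left(- \frac{1}{3753}\right) \frac{1}{7819} = 2678 \left(- \frac{1}{19706}\right) - \frac{8840}{29344707} = - \frac{1339}{9853} - \frac{8840}{29344707} = - \frac{39379663193}{289133398071} \approx -0.1362$)
$I - 47315 = - \frac{39379663193}{289133398071} - 47315 = - \frac{13680386109392558}{289133398071}$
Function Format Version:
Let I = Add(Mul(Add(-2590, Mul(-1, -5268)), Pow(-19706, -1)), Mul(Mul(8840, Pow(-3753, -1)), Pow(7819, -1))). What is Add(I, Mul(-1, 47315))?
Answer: Rational(-13680386109392558, 289133398071) ≈ -47315.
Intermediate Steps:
I = Rational(-39379663193, 289133398071) (I = Add(Mul(Add(-2590, 5268), Rational(-1, 19706)), Mul(Mul(8840, Rational(-1, 3753)), Rational(1, 7819))) = Add(Mul(2678, Rational(-1, 19706)), Mul(Rational(-8840, 3753), Rational(1, 7819))) = Add(Rational(-1339, 9853), Rational(-8840, 29344707)) = Rational(-39379663193, 289133398071) ≈ -0.13620)
Add(I, Mul(-1, 47315)) = Add(Rational(-39379663193, 289133398071), Mul(-1, 47315)) = Add(Rational(-39379663193, 289133398071), -47315) = Rational(-13680386109392558, 289133398071)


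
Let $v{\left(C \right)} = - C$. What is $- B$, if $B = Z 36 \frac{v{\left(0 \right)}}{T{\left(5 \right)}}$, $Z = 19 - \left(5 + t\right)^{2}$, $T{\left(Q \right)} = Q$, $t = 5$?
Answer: $0$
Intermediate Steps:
$Z = -81$ ($Z = 19 - \left(5 + 5\right)^{2} = 19 - 10^{2} = 19 - 100 = -81$)
$B = 0$ ($B = \left(-81\right) 36 \frac{\left(-1\right) 0}{5} = - 2916 \cdot 0 \cdot \frac{1}{5} = \left(-2916\right) 0 = 0$)
$- B = \left(-1\right) 0 = 0$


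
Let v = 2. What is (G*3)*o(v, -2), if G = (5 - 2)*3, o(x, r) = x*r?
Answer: -108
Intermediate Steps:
o(x, r) = r*x
G = 9 (G = 3*3 = 9)
(G*3)*o(v, -2) = (9*3)*(-2*2) = 27*(-4) = -108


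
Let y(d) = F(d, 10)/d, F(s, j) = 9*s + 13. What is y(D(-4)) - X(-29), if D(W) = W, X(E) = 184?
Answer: -713/4 ≈ -178.25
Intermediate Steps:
F(s, j) = 13 + 9*s
y(d) = (13 + 9*d)/d
y(D(-4)) - X(-29) = (9 + 13/(-4)) - 1*184 = (9 + 13*(-1/4)) - 184 = (9 - 13/4) - 184 = 23/4 - 184 = -713/4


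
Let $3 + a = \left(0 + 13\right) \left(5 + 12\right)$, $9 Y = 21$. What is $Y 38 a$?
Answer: $\frac{57988}{3} \approx 19329.0$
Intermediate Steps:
$Y = \frac{7}{3}$ ($Y = \frac{1}{9} \cdot 21 = \frac{7}{3} \approx 2.3333$)
$a = 218$ ($a = -3 + \left(0 + 13\right) \left(5 + 12\right) = -3 + 13 \cdot 17 = -3 + 221 = 218$)
$Y 38 a = \frac{7}{3} \cdot 38 \cdot 218 = \frac{266}{3} \cdot 218 = \frac{57988}{3}$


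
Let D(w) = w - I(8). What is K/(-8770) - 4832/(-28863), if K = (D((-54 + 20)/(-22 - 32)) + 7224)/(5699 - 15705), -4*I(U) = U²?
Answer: 424229646133/2532803871060 ≈ 0.16749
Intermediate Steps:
I(U) = -U²/4
D(w) = 16 + w (D(w) = w - (-1)*8²/4 = w - (-1)*64/4 = w - 1*(-16) = w + 16 = 16 + w)
K = -195497/270162 (K = ((16 + (-54 + 20)/(-22 - 32)) + 7224)/(5699 - 15705) = ((16 - 34/(-54)) + 7224)/(-10006) = ((16 - 34*(-1/54)) + 7224)*(-1/10006) = ((16 + 17/27) + 7224)*(-1/10006) = (449/27 + 7224)*(-1/10006) = (195497/27)*(-1/10006) = -195497/270162 ≈ -0.72363)
K/(-8770) - 4832/(-28863) = -195497/270162/(-8770) - 4832/(-28863) = -195497/270162*(-1/8770) - 4832*(-1/28863) = 195497/2369320740 + 4832/28863 = 424229646133/2532803871060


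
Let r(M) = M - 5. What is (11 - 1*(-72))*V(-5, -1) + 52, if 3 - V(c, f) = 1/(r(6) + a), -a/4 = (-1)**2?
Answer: 986/3 ≈ 328.67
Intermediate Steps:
a = -4 (a = -4*(-1)**2 = -4*1 = -4)
r(M) = -5 + M
V(c, f) = 10/3 (V(c, f) = 3 - 1/((-5 + 6) - 4) = 3 - 1/(1 - 4) = 3 - 1/(-3) = 3 - 1*(-1/3) = 3 + 1/3 = 10/3)
(11 - 1*(-72))*V(-5, -1) + 52 = (11 - 1*(-72))*(10/3) + 52 = (11 + 72)*(10/3) + 52 = 83*(10/3) + 52 = 830/3 + 52 = 986/3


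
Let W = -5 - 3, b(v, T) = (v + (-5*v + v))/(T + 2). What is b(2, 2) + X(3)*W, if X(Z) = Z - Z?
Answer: -3/2 ≈ -1.5000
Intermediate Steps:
X(Z) = 0
b(v, T) = -3*v/(2 + T) (b(v, T) = (v - 4*v)/(2 + T) = (-3*v)/(2 + T) = -3*v/(2 + T))
W = -8
b(2, 2) + X(3)*W = -3*2/(2 + 2) + 0*(-8) = -3*2/4 + 0 = -3*2*1/4 + 0 = -3/2 + 0 = -3/2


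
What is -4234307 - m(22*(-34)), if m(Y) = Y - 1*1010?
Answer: -4232549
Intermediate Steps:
m(Y) = -1010 + Y (m(Y) = Y - 1010 = -1010 + Y)
-4234307 - m(22*(-34)) = -4234307 - (-1010 + 22*(-34)) = -4234307 - (-1010 - 748) = -4234307 - 1*(-1758) = -4234307 + 1758 = -4232549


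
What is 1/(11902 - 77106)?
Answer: -1/65204 ≈ -1.5336e-5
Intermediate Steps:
1/(11902 - 77106) = 1/(-65204) = -1/65204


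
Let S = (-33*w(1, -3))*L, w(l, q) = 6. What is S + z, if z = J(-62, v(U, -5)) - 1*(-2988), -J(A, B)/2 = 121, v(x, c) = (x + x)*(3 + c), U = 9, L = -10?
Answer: 4726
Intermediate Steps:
v(x, c) = 2*x*(3 + c) (v(x, c) = (2*x)*(3 + c) = 2*x*(3 + c))
J(A, B) = -242 (J(A, B) = -2*121 = -242)
z = 2746 (z = -242 - 1*(-2988) = -242 + 2988 = 2746)
S = 1980 (S = -33*6*(-10) = -198*(-10) = 1980)
S + z = 1980 + 2746 = 4726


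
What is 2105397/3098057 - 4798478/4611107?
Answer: -5157747512767/14285472319099 ≈ -0.36105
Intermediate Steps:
2105397/3098057 - 4798478/4611107 = -5157747512767/14285472319099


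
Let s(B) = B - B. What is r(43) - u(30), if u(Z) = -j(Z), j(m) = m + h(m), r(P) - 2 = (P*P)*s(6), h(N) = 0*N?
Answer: 32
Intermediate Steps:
s(B) = 0
h(N) = 0
r(P) = 2 (r(P) = 2 + (P*P)*0 = 2 + P²*0 = 2 + 0 = 2)
j(m) = m (j(m) = m + 0 = m)
u(Z) = -Z
r(43) - u(30) = 2 - (-1)*30 = 2 - 1*(-30) = 2 + 30 = 32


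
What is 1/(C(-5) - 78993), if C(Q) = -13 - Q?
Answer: -1/79001 ≈ -1.2658e-5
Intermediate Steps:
1/(C(-5) - 78993) = 1/((-13 - 1*(-5)) - 78993) = 1/((-13 + 5) - 78993) = 1/(-8 - 78993) = 1/(-79001) = -1/79001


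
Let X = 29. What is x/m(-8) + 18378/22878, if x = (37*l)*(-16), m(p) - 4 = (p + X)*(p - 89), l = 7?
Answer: 7342717/2583943 ≈ 2.8417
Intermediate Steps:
m(p) = 4 + (-89 + p)*(29 + p) (m(p) = 4 + (p + 29)*(p - 89) = 4 + (29 + p)*(-89 + p) = 4 + (-89 + p)*(29 + p))
x = -4144 (x = (37*7)*(-16) = 259*(-16) = -4144)
x/m(-8) + 18378/22878 = -4144/(-2577 + (-8)² - 60*(-8)) + 18378/22878 = -4144/(-2577 + 64 + 480) + 18378*(1/22878) = -4144/(-2033) + 1021/1271 = -4144*(-1/2033) + 1021/1271 = 4144/2033 + 1021/1271 = 7342717/2583943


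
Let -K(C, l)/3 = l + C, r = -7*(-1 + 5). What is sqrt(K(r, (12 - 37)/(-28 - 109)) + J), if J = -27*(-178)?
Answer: sqrt(91770135)/137 ≈ 69.925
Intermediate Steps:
J = 4806
r = -28 (r = -7*4 = -28)
K(C, l) = -3*C - 3*l (K(C, l) = -3*(l + C) = -3*(C + l) = -3*C - 3*l)
sqrt(K(r, (12 - 37)/(-28 - 109)) + J) = sqrt((-3*(-28) - 3*(12 - 37)/(-28 - 109)) + 4806) = sqrt((84 - (-75)/(-137)) + 4806) = sqrt((84 - (-75)*(-1)/137) + 4806) = sqrt((84 - 3*25/137) + 4806) = sqrt((84 - 75/137) + 4806) = sqrt(11433/137 + 4806) = sqrt(669855/137) = sqrt(91770135)/137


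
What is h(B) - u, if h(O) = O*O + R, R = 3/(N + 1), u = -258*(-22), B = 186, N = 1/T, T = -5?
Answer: 115695/4 ≈ 28924.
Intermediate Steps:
N = -⅕ (N = 1/(-5) = -⅕ ≈ -0.20000)
u = 5676
R = 15/4 (R = 3/(-⅕ + 1) = 3/(⅘) = 3*(5/4) = 15/4 ≈ 3.7500)
h(O) = 15/4 + O² (h(O) = O*O + 15/4 = O² + 15/4 = 15/4 + O²)
h(B) - u = (15/4 + 186²) - 1*5676 = (15/4 + 34596) - 5676 = 138399/4 - 5676 = 115695/4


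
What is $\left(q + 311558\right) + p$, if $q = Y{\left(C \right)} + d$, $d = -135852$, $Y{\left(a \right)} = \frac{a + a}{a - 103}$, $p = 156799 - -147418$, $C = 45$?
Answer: $\frac{13917722}{29} \approx 4.7992 \cdot 10^{5}$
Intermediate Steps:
$p = 304217$ ($p = 156799 + 147418 = 304217$)
$Y{\left(a \right)} = \frac{2 a}{-103 + a}$
$q = - \frac{3939753}{29}$ ($q = 2 \cdot 45 \frac{1}{-103 + 45} - 135852 = 2 \cdot 45 \frac{1}{-58} - 135852 = 2 \cdot 45 \left(- \frac{1}{58}\right) - 135852 = - \frac{45}{29} - 135852 = - \frac{3939753}{29} \approx -1.3585 \cdot 10^{5}$)
$\left(q + 311558\right) + p = \left(- \frac{3939753}{29} + 311558\right) + 304217 = \frac{5095429}{29} + 304217 = \frac{13917722}{29}$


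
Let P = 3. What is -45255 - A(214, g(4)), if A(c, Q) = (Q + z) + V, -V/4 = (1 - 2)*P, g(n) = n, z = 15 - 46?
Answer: -45240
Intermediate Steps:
z = -31
V = 12 (V = -4*(1 - 2)*3 = -(-4)*3 = -4*(-3) = 12)
A(c, Q) = -19 + Q (A(c, Q) = (Q - 31) + 12 = (-31 + Q) + 12 = -19 + Q)
-45255 - A(214, g(4)) = -45255 - (-19 + 4) = -45255 - 1*(-15) = -45255 + 15 = -45240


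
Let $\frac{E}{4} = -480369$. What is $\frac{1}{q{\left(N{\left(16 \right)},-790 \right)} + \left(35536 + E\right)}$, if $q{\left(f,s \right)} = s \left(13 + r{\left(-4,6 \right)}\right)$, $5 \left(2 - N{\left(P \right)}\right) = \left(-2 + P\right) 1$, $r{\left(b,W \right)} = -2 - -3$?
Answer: $- \frac{1}{1897000} \approx -5.2715 \cdot 10^{-7}$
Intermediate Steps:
$E = -1921476$ ($E = 4 \left(-480369\right) = -1921476$)
$r{\left(b,W \right)} = 1$ ($r{\left(b,W \right)} = -2 + 3 = 1$)
$N{\left(P \right)} = \frac{12}{5} - \frac{P}{5}$ ($N{\left(P \right)} = 2 - \frac{\left(-2 + P\right) 1}{5} = 2 - \frac{-2 + P}{5} = 2 - \left(- \frac{2}{5} + \frac{P}{5}\right) = \frac{12}{5} - \frac{P}{5}$)
$q{\left(f,s \right)} = 14 s$ ($q{\left(f,s \right)} = s \left(13 + 1\right) = s 14 = 14 s$)
$\frac{1}{q{\left(N{\left(16 \right)},-790 \right)} + \left(35536 + E\right)} = \frac{1}{14 \left(-790\right) + \left(35536 - 1921476\right)} = \frac{1}{-11060 - 1885940} = \frac{1}{-1897000} = - \frac{1}{1897000}$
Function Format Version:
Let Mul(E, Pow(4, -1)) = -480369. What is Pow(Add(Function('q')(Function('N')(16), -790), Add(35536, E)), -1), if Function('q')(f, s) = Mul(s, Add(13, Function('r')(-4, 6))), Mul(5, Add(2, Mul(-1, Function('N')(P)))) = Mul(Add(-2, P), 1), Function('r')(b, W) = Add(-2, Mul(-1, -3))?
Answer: Rational(-1, 1897000) ≈ -5.2715e-7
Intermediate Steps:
E = -1921476 (E = Mul(4, -480369) = -1921476)
Function('r')(b, W) = 1 (Function('r')(b, W) = Add(-2, 3) = 1)
Function('N')(P) = Add(Rational(12, 5), Mul(Rational(-1, 5), P)) (Function('N')(P) = Add(2, Mul(Rational(-1, 5), Mul(Add(-2, P), 1))) = Add(2, Mul(Rational(-1, 5), Add(-2, P))) = Add(2, Add(Rational(2, 5), Mul(Rational(-1, 5), P))) = Add(Rational(12, 5), Mul(Rational(-1, 5), P)))
Function('q')(f, s) = Mul(14, s) (Function('q')(f, s) = Mul(s, Add(13, 1)) = Mul(s, 14) = Mul(14, s))
Pow(Add(Function('q')(Function('N')(16), -790), Add(35536, E)), -1) = Pow(Add(Mul(14, -790), Add(35536, -1921476)), -1) = Pow(Add(-11060, -1885940), -1) = Pow(-1897000, -1) = Rational(-1, 1897000)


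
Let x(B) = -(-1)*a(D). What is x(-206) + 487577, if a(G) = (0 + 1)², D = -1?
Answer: 487578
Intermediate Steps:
a(G) = 1 (a(G) = 1² = 1)
x(B) = 1 (x(B) = -(-1) = -1*(-1) = 1)
x(-206) + 487577 = 1 + 487577 = 487578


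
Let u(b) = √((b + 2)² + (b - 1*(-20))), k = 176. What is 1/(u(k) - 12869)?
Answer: -12869/165579281 - 2*√7970/165579281 ≈ -7.8799e-5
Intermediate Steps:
u(b) = √(20 + b + (2 + b)²) (u(b) = √((2 + b)² + (b + 20)) = √((2 + b)² + (20 + b)) = √(20 + b + (2 + b)²))
1/(u(k) - 12869) = 1/(√(20 + 176 + (2 + 176)²) - 12869) = 1/(√(20 + 176 + 178²) - 12869) = 1/(√(20 + 176 + 31684) - 12869) = 1/(√31880 - 12869) = 1/(2*√7970 - 12869) = 1/(-12869 + 2*√7970)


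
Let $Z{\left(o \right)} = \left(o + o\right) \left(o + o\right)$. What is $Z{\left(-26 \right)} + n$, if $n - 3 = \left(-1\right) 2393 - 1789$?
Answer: $-1475$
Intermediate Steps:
$Z{\left(o \right)} = 4 o^{2}$ ($Z{\left(o \right)} = 2 o 2 o = 4 o^{2}$)
$n = -4179$ ($n = 3 - 4182 = -4179$)
$Z{\left(-26 \right)} + n = 4 \left(-26\right)^{2} - 4179 = 4 \cdot 676 - 4179 = 2704 - 4179 = -1475$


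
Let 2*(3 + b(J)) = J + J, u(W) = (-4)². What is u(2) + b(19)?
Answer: 32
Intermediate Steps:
u(W) = 16
b(J) = -3 + J (b(J) = -3 + (J + J)/2 = -3 + (2*J)/2 = -3 + J)
u(2) + b(19) = 16 + (-3 + 19) = 16 + 16 = 32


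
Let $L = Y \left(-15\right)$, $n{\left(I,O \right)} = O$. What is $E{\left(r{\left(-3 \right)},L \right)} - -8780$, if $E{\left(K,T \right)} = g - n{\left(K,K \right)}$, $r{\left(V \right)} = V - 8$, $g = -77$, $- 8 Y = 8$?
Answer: $8714$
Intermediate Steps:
$Y = -1$ ($Y = \left(- \frac{1}{8}\right) 8 = -1$)
$r{\left(V \right)} = -8 + V$ ($r{\left(V \right)} = V - 8 = -8 + V$)
$L = 15$ ($L = \left(-1\right) \left(-15\right) = 15$)
$E{\left(K,T \right)} = -77 - K$
$E{\left(r{\left(-3 \right)},L \right)} - -8780 = \left(-77 - \left(-8 - 3\right)\right) - -8780 = \left(-77 - -11\right) + 8780 = \left(-77 + 11\right) + 8780 = -66 + 8780 = 8714$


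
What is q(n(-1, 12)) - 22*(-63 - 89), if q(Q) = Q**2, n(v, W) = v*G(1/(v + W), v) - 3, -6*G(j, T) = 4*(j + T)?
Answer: 3655777/1089 ≈ 3357.0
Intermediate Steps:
G(j, T) = -2*T/3 - 2*j/3 (G(j, T) = -2*(j + T)/3 = -2*(T + j)/3 = -(4*T + 4*j)/6 = -2*T/3 - 2*j/3)
n(v, W) = -3 + v*(-2*v/3 - 2/(3*(W + v))) (n(v, W) = v*(-2*v/3 - 2/(3*(v + W))) - 3 = v*(-2*v/3 - 2/(3*(W + v))) - 3 = -3 + v*(-2*v/3 - 2/(3*(W + v))))
q(n(-1, 12)) - 22*(-63 - 89) = ((-3*12 - 3*(-1) - 2/3*(-1)*(1 - (12 - 1)))/(12 - 1))**2 - 22*(-63 - 89) = ((-36 + 3 - 2/3*(-1)*(1 - 1*11))/11)**2 - 22*(-152) = ((-36 + 3 - 2/3*(-1)*(1 - 11))/11)**2 + 3344 = ((-36 + 3 - 2/3*(-1)*(-10))/11)**2 + 3344 = ((-36 + 3 - 20/3)/11)**2 + 3344 = ((1/11)*(-119/3))**2 + 3344 = (-119/33)**2 + 3344 = 14161/1089 + 3344 = 3655777/1089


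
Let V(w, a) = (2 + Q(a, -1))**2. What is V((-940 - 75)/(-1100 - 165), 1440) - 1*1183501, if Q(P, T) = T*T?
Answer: -1183492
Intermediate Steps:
Q(P, T) = T**2
V(w, a) = 9 (V(w, a) = (2 + (-1)**2)**2 = (2 + 1)**2 = 3**2 = 9)
V((-940 - 75)/(-1100 - 165), 1440) - 1*1183501 = 9 - 1*1183501 = 9 - 1183501 = -1183492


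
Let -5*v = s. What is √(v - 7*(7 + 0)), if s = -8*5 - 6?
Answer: I*√995/5 ≈ 6.3087*I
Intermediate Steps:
s = -46 (s = -40 - 6 = -46)
v = 46/5 (v = -⅕*(-46) = 46/5 ≈ 9.2000)
√(v - 7*(7 + 0)) = √(46/5 - 7*(7 + 0)) = √(46/5 - 7*7) = √(46/5 - 49) = √(-199/5) = I*√995/5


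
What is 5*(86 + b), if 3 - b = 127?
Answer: -190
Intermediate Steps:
b = -124 (b = 3 - 1*127 = 3 - 127 = -124)
5*(86 + b) = 5*(86 - 124) = 5*(-38) = -190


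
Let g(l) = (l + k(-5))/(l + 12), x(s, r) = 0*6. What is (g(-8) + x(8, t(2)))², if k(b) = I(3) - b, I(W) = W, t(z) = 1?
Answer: 0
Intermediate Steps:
x(s, r) = 0
k(b) = 3 - b
g(l) = (8 + l)/(12 + l) (g(l) = (l + (3 - 1*(-5)))/(l + 12) = (l + (3 + 5))/(12 + l) = (l + 8)/(12 + l) = (8 + l)/(12 + l))
(g(-8) + x(8, t(2)))² = ((8 - 8)/(12 - 8) + 0)² = (0/4 + 0)² = ((¼)*0 + 0)² = (0 + 0)² = 0² = 0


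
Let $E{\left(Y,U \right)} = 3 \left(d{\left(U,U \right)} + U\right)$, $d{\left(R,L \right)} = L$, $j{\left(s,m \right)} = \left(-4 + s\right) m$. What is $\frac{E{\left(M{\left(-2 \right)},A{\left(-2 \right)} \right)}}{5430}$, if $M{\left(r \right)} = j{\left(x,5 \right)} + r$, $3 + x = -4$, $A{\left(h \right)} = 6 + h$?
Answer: $\frac{4}{905} \approx 0.0044199$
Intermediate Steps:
$x = -7$ ($x = -3 - 4 = -7$)
$j{\left(s,m \right)} = m \left(-4 + s\right)$
$M{\left(r \right)} = -55 + r$ ($M{\left(r \right)} = 5 \left(-4 - 7\right) + r = 5 \left(-11\right) + r = -55 + r$)
$E{\left(Y,U \right)} = 6 U$ ($E{\left(Y,U \right)} = 3 \left(U + U\right) = 3 \cdot 2 U = 6 U$)
$\frac{E{\left(M{\left(-2 \right)},A{\left(-2 \right)} \right)}}{5430} = \frac{6 \left(6 - 2\right)}{5430} = 6 \cdot 4 \cdot \frac{1}{5430} = 24 \cdot \frac{1}{5430} = \frac{4}{905}$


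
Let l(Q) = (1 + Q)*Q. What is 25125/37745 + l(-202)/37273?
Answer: 493801323/281373877 ≈ 1.7550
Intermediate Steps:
l(Q) = Q*(1 + Q)
25125/37745 + l(-202)/37273 = 25125/37745 - 202*(1 - 202)/37273 = 25125*(1/37745) - 202*(-201)*(1/37273) = 5025/7549 + 40602*(1/37273) = 5025/7549 + 40602/37273 = 493801323/281373877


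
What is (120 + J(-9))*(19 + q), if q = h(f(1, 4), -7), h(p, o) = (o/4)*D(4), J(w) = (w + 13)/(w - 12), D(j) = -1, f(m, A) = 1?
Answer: 52207/21 ≈ 2486.0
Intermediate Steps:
J(w) = (13 + w)/(-12 + w)
h(p, o) = -o/4 (h(p, o) = (o/4)*(-1) = -o/4)
q = 7/4 (q = -¼*(-7) = 7/4 ≈ 1.7500)
(120 + J(-9))*(19 + q) = (120 + (13 - 9)/(-12 - 9))*(19 + 7/4) = (120 + 4/(-21))*(83/4) = (120 - 1/21*4)*(83/4) = (120 - 4/21)*(83/4) = (2516/21)*(83/4) = 52207/21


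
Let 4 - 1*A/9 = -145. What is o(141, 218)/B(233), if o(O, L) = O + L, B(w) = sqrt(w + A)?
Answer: 359*sqrt(1574)/1574 ≈ 9.0488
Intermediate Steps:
A = 1341 (A = 36 - 9*(-145) = 36 + 1305 = 1341)
B(w) = sqrt(1341 + w) (B(w) = sqrt(w + 1341) = sqrt(1341 + w))
o(O, L) = L + O
o(141, 218)/B(233) = (218 + 141)/(sqrt(1341 + 233)) = 359/(sqrt(1574)) = 359*(sqrt(1574)/1574) = 359*sqrt(1574)/1574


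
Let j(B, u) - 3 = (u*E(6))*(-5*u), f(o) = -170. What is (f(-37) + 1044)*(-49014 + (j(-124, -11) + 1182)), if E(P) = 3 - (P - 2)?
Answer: -41273776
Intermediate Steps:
E(P) = 5 - P (E(P) = 3 - (-2 + P) = 3 + (2 - P) = 5 - P)
j(B, u) = 3 + 5*u² (j(B, u) = 3 + (u*(5 - 1*6))*(-5*u) = 3 + (u*(5 - 6))*(-5*u) = 3 + (u*(-1))*(-5*u) = 3 + (-u)*(-5*u) = 3 + 5*u²)
(f(-37) + 1044)*(-49014 + (j(-124, -11) + 1182)) = (-170 + 1044)*(-49014 + ((3 + 5*(-11)²) + 1182)) = 874*(-49014 + ((3 + 5*121) + 1182)) = 874*(-49014 + ((3 + 605) + 1182)) = 874*(-49014 + (608 + 1182)) = 874*(-49014 + 1790) = 874*(-47224) = -41273776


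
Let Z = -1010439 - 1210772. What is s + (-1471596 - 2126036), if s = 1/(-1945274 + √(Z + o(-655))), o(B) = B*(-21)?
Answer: -6806887290277814749/1892046571266 - I*√137966/946023285633 ≈ -3.5976e+6 - 3.9263e-10*I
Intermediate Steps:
o(B) = -21*B
Z = -2221211
s = 1/(-1945274 + 4*I*√137966) (s = 1/(-1945274 + √(-2221211 - 21*(-655))) = 1/(-1945274 + √(-2221211 + 13755)) = 1/(-1945274 + √(-2207456)) = 1/(-1945274 + 4*I*√137966) ≈ -5.1407e-7 - 3.93e-10*I)
s + (-1471596 - 2126036) = (-972637/1892046571266 - I*√137966/946023285633) + (-1471596 - 2126036) = (-972637/1892046571266 - I*√137966/946023285633) - 3597632 = -6806887290277814749/1892046571266 - I*√137966/946023285633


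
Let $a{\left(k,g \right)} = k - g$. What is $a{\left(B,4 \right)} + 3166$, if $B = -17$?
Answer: $3145$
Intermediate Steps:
$a{\left(B,4 \right)} + 3166 = \left(-17 - 4\right) + 3166 = -21 + 3166 = 3145$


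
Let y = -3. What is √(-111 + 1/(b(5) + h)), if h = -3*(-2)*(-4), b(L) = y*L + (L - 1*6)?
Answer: I*√44410/20 ≈ 10.537*I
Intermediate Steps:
b(L) = -6 - 2*L (b(L) = -3*L + (L - 1*6) = -3*L + (L - 6) = -3*L + (-6 + L) = -6 - 2*L)
h = -24 (h = 6*(-4) = -24)
√(-111 + 1/(b(5) + h)) = √(-111 + 1/((-6 - 2*5) - 24)) = √(-111 + 1/((-6 - 10) - 24)) = √(-111 + 1/(-16 - 24)) = √(-111 + 1/(-40)) = √(-111 - 1/40) = √(-4441/40) = I*√44410/20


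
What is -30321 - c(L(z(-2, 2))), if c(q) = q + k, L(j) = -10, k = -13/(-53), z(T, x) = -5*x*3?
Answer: -1606496/53 ≈ -30311.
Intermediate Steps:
z(T, x) = -15*x
k = 13/53 (k = -13*(-1/53) = 13/53 ≈ 0.24528)
c(q) = 13/53 + q (c(q) = q + 13/53 = 13/53 + q)
-30321 - c(L(z(-2, 2))) = -30321 - (13/53 - 10) = -30321 - 1*(-517/53) = -30321 + 517/53 = -1606496/53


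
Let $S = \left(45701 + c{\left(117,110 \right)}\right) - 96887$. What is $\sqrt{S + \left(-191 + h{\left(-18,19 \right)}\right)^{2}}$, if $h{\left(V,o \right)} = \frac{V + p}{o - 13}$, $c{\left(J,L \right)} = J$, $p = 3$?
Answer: $\frac{i \sqrt{54507}}{2} \approx 116.73 i$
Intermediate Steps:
$h{\left(V,o \right)} = \frac{3 + V}{-13 + o}$ ($h{\left(V,o \right)} = \frac{V + 3}{o - 13} = \frac{3 + V}{-13 + o}$)
$S = -51069$ ($S = \left(45701 + 117\right) - 96887 = 45818 - 96887 = -51069$)
$\sqrt{S + \left(-191 + h{\left(-18,19 \right)}\right)^{2}} = \sqrt{-51069 + \left(-191 + \frac{3 - 18}{-13 + 19}\right)^{2}} = \sqrt{-51069 + \left(-191 + \frac{1}{6} \left(-15\right)\right)^{2}} = \sqrt{-51069 + \left(-191 - \frac{5}{2}\right)^{2}} = \sqrt{-51069 + \left(- \frac{387}{2}\right)^{2}} = \sqrt{-51069 + \frac{149769}{4}} = \sqrt{- \frac{54507}{4}} = \frac{i \sqrt{54507}}{2}$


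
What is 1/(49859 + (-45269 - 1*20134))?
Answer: -1/15544 ≈ -6.4334e-5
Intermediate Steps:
1/(49859 + (-45269 - 1*20134)) = 1/(49859 + (-45269 - 20134)) = 1/(49859 - 65403) = 1/(-15544) = -1/15544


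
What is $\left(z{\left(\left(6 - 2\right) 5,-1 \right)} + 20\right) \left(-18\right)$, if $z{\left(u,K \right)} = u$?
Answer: $-720$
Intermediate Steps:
$\left(z{\left(\left(6 - 2\right) 5,-1 \right)} + 20\right) \left(-18\right) = \left(\left(6 - 2\right) 5 + 20\right) \left(-18\right) = \left(4 \cdot 5 + 20\right) \left(-18\right) = \left(20 + 20\right) \left(-18\right) = 40 \left(-18\right) = -720$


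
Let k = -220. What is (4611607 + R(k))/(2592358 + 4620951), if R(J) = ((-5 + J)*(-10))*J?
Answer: 4116607/7213309 ≈ 0.57070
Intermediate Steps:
R(J) = J*(50 - 10*J) (R(J) = (50 - 10*J)*J = J*(50 - 10*J))
(4611607 + R(k))/(2592358 + 4620951) = (4611607 + 10*(-220)*(5 - 1*(-220)))/(2592358 + 4620951) = (4611607 + 10*(-220)*(5 + 220))/7213309 = (4611607 + 10*(-220)*225)*(1/7213309) = (4611607 - 495000)*(1/7213309) = 4116607*(1/7213309) = 4116607/7213309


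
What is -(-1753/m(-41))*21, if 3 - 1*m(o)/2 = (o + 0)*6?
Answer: 12271/166 ≈ 73.922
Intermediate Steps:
m(o) = 6 - 12*o (m(o) = 6 - 2*(o + 0)*6 = 6 - 2*o*6 = 6 - 12*o)
-(-1753/m(-41))*21 = -(-1753/(6 - 12*(-41)))*21 = -(-1753/(6 + 492))*21 = -(-1753/498)*21 = -(-1753*1/498)*21 = -(-1753)*21/498 = -1*(-12271/166) = 12271/166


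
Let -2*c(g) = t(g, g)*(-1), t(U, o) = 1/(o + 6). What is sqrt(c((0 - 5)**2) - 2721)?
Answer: I*sqrt(10459462)/62 ≈ 52.163*I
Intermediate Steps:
t(U, o) = 1/(6 + o)
c(g) = 1/(2*(6 + g)) (c(g) = -(-1)/(2*(6 + g)) = 1/(2*(6 + g)))
sqrt(c((0 - 5)**2) - 2721) = sqrt(1/(2*(6 + (0 - 5)**2)) - 2721) = sqrt(1/(2*(6 + (-5)**2)) - 2721) = sqrt(1/(2*(6 + 25)) - 2721) = sqrt((1/2)/31 - 2721) = sqrt((1/2)*(1/31) - 2721) = sqrt(1/62 - 2721) = sqrt(-168701/62) = I*sqrt(10459462)/62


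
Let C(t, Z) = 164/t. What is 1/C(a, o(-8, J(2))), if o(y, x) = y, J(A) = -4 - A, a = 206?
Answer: 103/82 ≈ 1.2561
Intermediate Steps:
1/C(a, o(-8, J(2))) = 1/(164/206) = 1/(164*(1/206)) = 1/(82/103) = 103/82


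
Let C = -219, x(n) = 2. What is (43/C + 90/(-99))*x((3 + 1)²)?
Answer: -5326/2409 ≈ -2.2109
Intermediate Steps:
(43/C + 90/(-99))*x((3 + 1)²) = (43/(-219) + 90/(-99))*2 = (43*(-1/219) + 90*(-1/99))*2 = (-43/219 - 10/11)*2 = -2663/2409*2 = -5326/2409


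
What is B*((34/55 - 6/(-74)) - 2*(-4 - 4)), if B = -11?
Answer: -33983/185 ≈ -183.69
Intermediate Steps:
B*((34/55 - 6/(-74)) - 2*(-4 - 4)) = -11*((34/55 - 6/(-74)) - 2*(-4 - 4)) = -11*((34*(1/55) - 6*(-1/74)) - 2*(-8)) = -11*((34/55 + 3/37) + 16) = -11*(1423/2035 + 16) = -11*33983/2035 = -33983/185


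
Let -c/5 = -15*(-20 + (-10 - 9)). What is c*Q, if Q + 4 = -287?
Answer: 851175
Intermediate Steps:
Q = -291 (Q = -4 - 287 = -291)
c = -2925 (c = -(-75)*(-20 + (-10 - 9)) = -(-75)*(-20 - 19) = -(-75)*(-39) = -5*585 = -2925)
c*Q = -2925*(-291) = 851175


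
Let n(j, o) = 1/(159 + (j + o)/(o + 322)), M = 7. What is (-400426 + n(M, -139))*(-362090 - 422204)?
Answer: 3032169204908886/9655 ≈ 3.1405e+11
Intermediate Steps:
n(j, o) = 1/(159 + (j + o)/(322 + o))
(-400426 + n(M, -139))*(-362090 - 422204) = (-400426 + (322 - 139)/(51198 + 7 + 160*(-139)))*(-362090 - 422204) = (-400426 + 183/(51198 + 7 - 22240))*(-784294) = (-400426 + 183/28965)*(-784294) = (-400426 + (1/28965)*183)*(-784294) = (-400426 + 61/9655)*(-784294) = -3866112969/9655*(-784294) = 3032169204908886/9655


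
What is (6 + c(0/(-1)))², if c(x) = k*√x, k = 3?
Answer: 36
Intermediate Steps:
c(x) = 3*√x
(6 + c(0/(-1)))² = (6 + 3*√(0/(-1)))² = (6 + 3*√(0*(-1)))² = (6 + 3*√0)² = (6 + 3*0)² = (6 + 0)² = 6² = 36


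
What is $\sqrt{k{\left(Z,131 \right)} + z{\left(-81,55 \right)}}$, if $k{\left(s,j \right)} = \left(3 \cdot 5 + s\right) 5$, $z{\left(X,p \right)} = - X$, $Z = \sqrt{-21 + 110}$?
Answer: $\sqrt{156 + 5 \sqrt{89}} \approx 14.254$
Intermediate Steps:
$Z = \sqrt{89} \approx 9.434$
$k{\left(s,j \right)} = 75 + 5 s$ ($k{\left(s,j \right)} = \left(15 + s\right) 5 = 75 + 5 s$)
$\sqrt{k{\left(Z,131 \right)} + z{\left(-81,55 \right)}} = \sqrt{\left(75 + 5 \sqrt{89}\right) - -81} = \sqrt{\left(75 + 5 \sqrt{89}\right) + 81} = \sqrt{156 + 5 \sqrt{89}}$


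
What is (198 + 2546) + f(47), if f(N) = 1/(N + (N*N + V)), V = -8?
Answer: 6168513/2248 ≈ 2744.0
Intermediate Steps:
f(N) = 1/(-8 + N + N²) (f(N) = 1/(N + (N*N - 8)) = 1/(N + (N² - 8)) = 1/(N + (-8 + N²)) = 1/(-8 + N + N²))
(198 + 2546) + f(47) = (198 + 2546) + 1/(-8 + 47 + 47²) = 2744 + 1/(-8 + 47 + 2209) = 2744 + 1/2248 = 6168513/2248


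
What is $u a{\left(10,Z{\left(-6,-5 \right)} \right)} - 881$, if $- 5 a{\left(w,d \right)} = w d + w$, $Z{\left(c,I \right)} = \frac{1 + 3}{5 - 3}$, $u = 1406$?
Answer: $-9317$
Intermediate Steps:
$Z{\left(c,I \right)} = 2$ ($Z{\left(c,I \right)} = \frac{4}{2} = 4 \cdot \frac{1}{2} = 2$)
$a{\left(w,d \right)} = - \frac{w}{5} - \frac{d w}{5}$ ($a{\left(w,d \right)} = - \frac{w d + w}{5} = - \frac{d w + w}{5} = - \frac{w + d w}{5} = - \frac{w}{5} - \frac{d w}{5}$)
$u a{\left(10,Z{\left(-6,-5 \right)} \right)} - 881 = 1406 \left(\left(- \frac{1}{5}\right) 10 \left(1 + 2\right)\right) - 881 = 1406 \left(\left(- \frac{1}{5}\right) 10 \cdot 3\right) - 881 = 1406 \left(-6\right) - 881 = -8436 - 881 = -9317$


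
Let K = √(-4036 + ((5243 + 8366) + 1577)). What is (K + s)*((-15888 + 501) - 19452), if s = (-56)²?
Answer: -109255104 - 174195*√446 ≈ -1.1293e+8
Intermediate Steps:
s = 3136
K = 5*√446 (K = √(-4036 + (13609 + 1577)) = √(-4036 + 15186) = √11150 = 5*√446 ≈ 105.59)
(K + s)*((-15888 + 501) - 19452) = (5*√446 + 3136)*((-15888 + 501) - 19452) = (3136 + 5*√446)*(-15387 - 19452) = (3136 + 5*√446)*(-34839) = -109255104 - 174195*√446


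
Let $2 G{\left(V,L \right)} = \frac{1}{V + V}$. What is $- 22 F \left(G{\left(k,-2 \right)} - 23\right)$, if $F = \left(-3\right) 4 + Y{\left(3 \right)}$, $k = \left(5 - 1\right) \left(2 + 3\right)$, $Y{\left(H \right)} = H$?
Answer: $- \frac{182061}{40} \approx -4551.5$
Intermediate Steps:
$k = 20$ ($k = 4 \cdot 5 = 20$)
$G{\left(V,L \right)} = \frac{1}{4 V}$ ($G{\left(V,L \right)} = \frac{1}{2 \left(V + V\right)} = \frac{1}{2 \cdot 2 V} = \frac{\frac{1}{2} \frac{1}{V}}{2} = \frac{1}{4 V}$)
$F = -9$ ($F = \left(-3\right) 4 + 3 = -12 + 3 = -9$)
$- 22 F \left(G{\left(k,-2 \right)} - 23\right) = \left(-22\right) \left(-9\right) \left(\frac{1}{4 \cdot 20} - 23\right) = 198 \left(\frac{1}{4} \cdot \frac{1}{20} - 23\right) = 198 \left(\frac{1}{80} - 23\right) = 198 \left(- \frac{1839}{80}\right) = - \frac{182061}{40}$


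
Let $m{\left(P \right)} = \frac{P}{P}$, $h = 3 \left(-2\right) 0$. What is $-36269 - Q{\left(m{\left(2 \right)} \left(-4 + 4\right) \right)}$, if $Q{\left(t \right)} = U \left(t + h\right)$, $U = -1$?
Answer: $-36269$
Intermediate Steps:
$h = 0$ ($h = \left(-6\right) 0 = 0$)
$m{\left(P \right)} = 1$
$Q{\left(t \right)} = - t$ ($Q{\left(t \right)} = - (t + 0) = - t$)
$-36269 - Q{\left(m{\left(2 \right)} \left(-4 + 4\right) \right)} = -36269 - - 1 \left(-4 + 4\right) = -36269 - - 1 \cdot 0 = -36269 - \left(-1\right) 0 = -36269 - 0 = -36269 + 0 = -36269$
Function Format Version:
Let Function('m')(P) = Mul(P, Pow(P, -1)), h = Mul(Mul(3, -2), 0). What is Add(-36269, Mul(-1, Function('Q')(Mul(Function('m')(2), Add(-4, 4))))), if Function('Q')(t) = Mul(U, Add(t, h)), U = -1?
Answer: -36269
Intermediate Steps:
h = 0 (h = Mul(-6, 0) = 0)
Function('m')(P) = 1
Function('Q')(t) = Mul(-1, t) (Function('Q')(t) = Mul(-1, Add(t, 0)) = Mul(-1, t))
Add(-36269, Mul(-1, Function('Q')(Mul(Function('m')(2), Add(-4, 4))))) = Add(-36269, Mul(-1, Mul(-1, Mul(1, Add(-4, 4))))) = Add(-36269, Mul(-1, Mul(-1, Mul(1, 0)))) = Add(-36269, Mul(-1, Mul(-1, 0))) = Add(-36269, Mul(-1, 0)) = Add(-36269, 0) = -36269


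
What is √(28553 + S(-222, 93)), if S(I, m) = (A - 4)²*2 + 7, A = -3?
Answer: √28658 ≈ 169.29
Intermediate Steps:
S(I, m) = 105 (S(I, m) = (-3 - 4)²*2 + 7 = (-7)²*2 + 7 = 49*2 + 7 = 98 + 7 = 105)
√(28553 + S(-222, 93)) = √(28553 + 105) = √28658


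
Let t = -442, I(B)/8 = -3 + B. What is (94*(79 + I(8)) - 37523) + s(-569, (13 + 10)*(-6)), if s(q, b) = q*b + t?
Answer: 51743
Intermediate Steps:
I(B) = -24 + 8*B (I(B) = 8*(-3 + B) = -24 + 8*B)
s(q, b) = -442 + b*q (s(q, b) = q*b - 442 = b*q - 442 = -442 + b*q)
(94*(79 + I(8)) - 37523) + s(-569, (13 + 10)*(-6)) = (94*(79 + (-24 + 8*8)) - 37523) + (-442 + ((13 + 10)*(-6))*(-569)) = (94*(79 + (-24 + 64)) - 37523) + (-442 + (23*(-6))*(-569)) = (94*(79 + 40) - 37523) + (-442 - 138*(-569)) = (94*119 - 37523) + (-442 + 78522) = (11186 - 37523) + 78080 = -26337 + 78080 = 51743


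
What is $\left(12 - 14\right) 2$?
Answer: $-4$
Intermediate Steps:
$\left(12 - 14\right) 2 = \left(-2\right) 2 = -4$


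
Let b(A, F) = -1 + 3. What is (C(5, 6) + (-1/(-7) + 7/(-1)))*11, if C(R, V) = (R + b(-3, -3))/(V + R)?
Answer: -479/7 ≈ -68.429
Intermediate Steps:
b(A, F) = 2
C(R, V) = (2 + R)/(R + V) (C(R, V) = (R + 2)/(V + R) = (2 + R)/(R + V))
(C(5, 6) + (-1/(-7) + 7/(-1)))*11 = ((2 + 5)/(5 + 6) + (-1/(-7) + 7/(-1)))*11 = (7/11 + (-1*(-1/7) + 7*(-1)))*11 = ((1/11)*7 + (1/7 - 7))*11 = (7/11 - 48/7)*11 = -479/77*11 = -479/7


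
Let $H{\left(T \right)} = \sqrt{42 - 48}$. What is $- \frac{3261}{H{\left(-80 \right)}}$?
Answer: $\frac{1087 i \sqrt{6}}{2} \approx 1331.3 i$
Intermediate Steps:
$H{\left(T \right)} = i \sqrt{6}$ ($H{\left(T \right)} = \sqrt{-6} = i \sqrt{6}$)
$- \frac{3261}{H{\left(-80 \right)}} = - \frac{3261}{i \sqrt{6}} = - 3261 \left(- \frac{i \sqrt{6}}{6}\right) = \frac{1087 i \sqrt{6}}{2}$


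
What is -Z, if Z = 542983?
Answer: -542983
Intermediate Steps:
-Z = -1*542983 = -542983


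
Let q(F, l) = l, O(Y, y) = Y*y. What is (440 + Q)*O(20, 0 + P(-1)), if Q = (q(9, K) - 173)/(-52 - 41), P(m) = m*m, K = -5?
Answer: 821960/93 ≈ 8838.3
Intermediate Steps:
P(m) = m²
Q = 178/93 (Q = (-5 - 173)/(-52 - 41) = -178/(-93) = -178*(-1/93) = 178/93 ≈ 1.9140)
(440 + Q)*O(20, 0 + P(-1)) = (440 + 178/93)*(20*(0 + (-1)²)) = 41098*(20*(0 + 1))/93 = 41098*(20*1)/93 = (41098/93)*20 = 821960/93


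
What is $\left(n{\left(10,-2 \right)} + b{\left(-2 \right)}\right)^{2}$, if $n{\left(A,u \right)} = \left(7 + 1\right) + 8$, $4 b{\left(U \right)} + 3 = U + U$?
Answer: $\frac{3249}{16} \approx 203.06$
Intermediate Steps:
$b{\left(U \right)} = - \frac{3}{4} + \frac{U}{2}$ ($b{\left(U \right)} = - \frac{3}{4} + \frac{U + U}{4} = - \frac{3}{4} + \frac{2 U}{4} = - \frac{3}{4} + \frac{U}{2}$)
$n{\left(A,u \right)} = 16$ ($n{\left(A,u \right)} = 8 + 8 = 16$)
$\left(n{\left(10,-2 \right)} + b{\left(-2 \right)}\right)^{2} = \left(16 + \left(- \frac{3}{4} + \frac{1}{2} \left(-2\right)\right)\right)^{2} = \left(16 - \frac{7}{4}\right)^{2} = \left(\frac{57}{4}\right)^{2} = \frac{3249}{16}$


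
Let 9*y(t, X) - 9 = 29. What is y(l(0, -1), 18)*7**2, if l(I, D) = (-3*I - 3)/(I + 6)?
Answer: 1862/9 ≈ 206.89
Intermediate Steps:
l(I, D) = (-3 - 3*I)/(6 + I)
y(t, X) = 38/9 (y(t, X) = 1 + (1/9)*29 = 1 + 29/9 = 38/9)
y(l(0, -1), 18)*7**2 = (38/9)*7**2 = (38/9)*49 = 1862/9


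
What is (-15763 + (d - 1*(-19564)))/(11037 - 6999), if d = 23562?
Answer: 9121/1346 ≈ 6.7764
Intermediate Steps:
(-15763 + (d - 1*(-19564)))/(11037 - 6999) = (-15763 + (23562 - 1*(-19564)))/(11037 - 6999) = (-15763 + (23562 + 19564))/4038 = (-15763 + 43126)*(1/4038) = 27363*(1/4038) = 9121/1346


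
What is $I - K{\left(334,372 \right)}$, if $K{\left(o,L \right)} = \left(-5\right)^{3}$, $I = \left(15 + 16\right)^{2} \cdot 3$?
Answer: $3008$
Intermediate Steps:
$I = 2883$ ($I = 31^{2} \cdot 3 = 961 \cdot 3 = 2883$)
$K{\left(o,L \right)} = -125$
$I - K{\left(334,372 \right)} = 2883 - -125 = 2883 + 125 = 3008$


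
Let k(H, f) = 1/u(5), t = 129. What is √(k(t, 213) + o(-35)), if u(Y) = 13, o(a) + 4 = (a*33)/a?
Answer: 3*√546/13 ≈ 5.3923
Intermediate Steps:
o(a) = 29 (o(a) = -4 + (a*33)/a = -4 + (33*a)/a = -4 + 33 = 29)
k(H, f) = 1/13
√(k(t, 213) + o(-35)) = √(1/13 + 29) = √(378/13) = 3*√546/13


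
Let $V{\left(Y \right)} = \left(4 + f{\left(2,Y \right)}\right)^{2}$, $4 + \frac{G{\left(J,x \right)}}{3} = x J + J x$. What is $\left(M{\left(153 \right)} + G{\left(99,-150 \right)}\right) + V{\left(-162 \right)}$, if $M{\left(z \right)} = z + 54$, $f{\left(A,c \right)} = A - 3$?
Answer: $-88896$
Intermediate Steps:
$f{\left(A,c \right)} = -3 + A$
$M{\left(z \right)} = 54 + z$
$G{\left(J,x \right)} = -12 + 6 J x$ ($G{\left(J,x \right)} = -12 + 3 \left(x J + J x\right) = -12 + 3 \left(J x + J x\right) = -12 + 3 \cdot 2 J x = -12 + 6 J x$)
$V{\left(Y \right)} = 9$ ($V{\left(Y \right)} = \left(4 + \left(-3 + 2\right)\right)^{2} = \left(4 - 1\right)^{2} = 3^{2} = 9$)
$\left(M{\left(153 \right)} + G{\left(99,-150 \right)}\right) + V{\left(-162 \right)} = \left(\left(54 + 153\right) + \left(-12 + 6 \cdot 99 \left(-150\right)\right)\right) + 9 = \left(207 - 89112\right) + 9 = -88905 + 9 = -88896$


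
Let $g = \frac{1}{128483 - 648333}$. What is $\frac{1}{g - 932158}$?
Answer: $- \frac{519850}{484582336301} \approx -1.0728 \cdot 10^{-6}$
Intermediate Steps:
$g = - \frac{1}{519850}$ ($g = \frac{1}{-519850} = - \frac{1}{519850} \approx -1.9236 \cdot 10^{-6}$)
$\frac{1}{g - 932158} = \frac{1}{- \frac{1}{519850} - 932158} = \frac{1}{- \frac{484582336301}{519850}} = - \frac{519850}{484582336301}$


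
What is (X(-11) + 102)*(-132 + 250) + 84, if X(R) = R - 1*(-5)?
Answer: 11412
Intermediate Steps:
X(R) = 5 + R (X(R) = R + 5 = 5 + R)
(X(-11) + 102)*(-132 + 250) + 84 = ((5 - 11) + 102)*(-132 + 250) + 84 = (-6 + 102)*118 + 84 = 96*118 + 84 = 11328 + 84 = 11412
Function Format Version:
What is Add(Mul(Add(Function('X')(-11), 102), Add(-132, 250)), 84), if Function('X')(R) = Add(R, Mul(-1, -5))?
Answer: 11412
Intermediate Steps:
Function('X')(R) = Add(5, R) (Function('X')(R) = Add(R, 5) = Add(5, R))
Add(Mul(Add(Function('X')(-11), 102), Add(-132, 250)), 84) = Add(Mul(Add(Add(5, -11), 102), Add(-132, 250)), 84) = Add(Mul(Add(-6, 102), 118), 84) = Add(Mul(96, 118), 84) = Add(11328, 84) = 11412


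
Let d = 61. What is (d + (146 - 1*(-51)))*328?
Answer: 84624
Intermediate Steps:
(d + (146 - 1*(-51)))*328 = (61 + (146 - 1*(-51)))*328 = (61 + (146 + 51))*328 = (61 + 197)*328 = 258*328 = 84624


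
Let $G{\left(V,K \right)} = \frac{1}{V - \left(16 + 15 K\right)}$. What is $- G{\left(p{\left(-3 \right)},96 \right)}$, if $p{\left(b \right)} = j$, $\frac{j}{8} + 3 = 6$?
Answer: $\frac{1}{1432} \approx 0.00069832$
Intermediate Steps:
$j = 24$ ($j = -24 + 8 \cdot 6 = -24 + 48 = 24$)
$p{\left(b \right)} = 24$
$G{\left(V,K \right)} = \frac{1}{-16 + V - 15 K}$ ($G{\left(V,K \right)} = \frac{1}{V - \left(16 + 15 K\right)} = \frac{1}{-16 + V - 15 K}$)
$- G{\left(p{\left(-3 \right)},96 \right)} = - \frac{-1}{16 - 24 + 15 \cdot 96} = - \frac{-1}{16 - 24 + 1440} = - \frac{-1}{1432} = \left(-1\right) \left(- \frac{1}{1432}\right) = \frac{1}{1432}$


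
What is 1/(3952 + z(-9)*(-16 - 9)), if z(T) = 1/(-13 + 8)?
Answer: 1/3957 ≈ 0.00025272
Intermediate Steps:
z(T) = -1/5 (z(T) = 1/(-5) = -1/5)
1/(3952 + z(-9)*(-16 - 9)) = 1/(3952 - (-16 - 9)/5) = 1/(3952 - 1/5*(-25)) = 1/(3952 + 5) = 1/3957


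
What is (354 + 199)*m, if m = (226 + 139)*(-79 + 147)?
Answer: 13725460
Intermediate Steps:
m = 24820 (m = 365*68 = 24820)
(354 + 199)*m = (354 + 199)*24820 = 553*24820 = 13725460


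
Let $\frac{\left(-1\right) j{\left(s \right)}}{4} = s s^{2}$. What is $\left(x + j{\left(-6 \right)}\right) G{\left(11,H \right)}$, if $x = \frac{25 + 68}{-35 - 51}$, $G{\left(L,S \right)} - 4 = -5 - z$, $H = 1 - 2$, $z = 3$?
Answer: $- \frac{148422}{43} \approx -3451.7$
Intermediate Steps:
$H = -1$
$G{\left(L,S \right)} = -4$ ($G{\left(L,S \right)} = 4 - 8 = -4$)
$x = - \frac{93}{86}$ ($x = \frac{93}{-86} = 93 \left(- \frac{1}{86}\right) = - \frac{93}{86} \approx -1.0814$)
$j{\left(s \right)} = - 4 s^{3}$ ($j{\left(s \right)} = - 4 s s^{2} = - 4 s^{3}$)
$\left(x + j{\left(-6 \right)}\right) G{\left(11,H \right)} = \left(- \frac{93}{86} - 4 \left(-6\right)^{3}\right) \left(-4\right) = \left(- \frac{93}{86} - -864\right) \left(-4\right) = \left(- \frac{93}{86} + 864\right) \left(-4\right) = \frac{74211}{86} \left(-4\right) = - \frac{148422}{43}$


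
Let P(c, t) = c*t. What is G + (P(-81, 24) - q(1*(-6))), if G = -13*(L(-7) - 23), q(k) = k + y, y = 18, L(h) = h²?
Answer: -2294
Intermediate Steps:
q(k) = 18 + k (q(k) = k + 18 = 18 + k)
G = -338 (G = -13*((-7)² - 23) = -13*(49 - 23) = -13*26 = -338)
G + (P(-81, 24) - q(1*(-6))) = -338 + (-81*24 - (18 + 1*(-6))) = -338 + (-1944 - (18 - 6)) = -338 + (-1944 - 1*12) = -338 + (-1944 - 12) = -338 - 1956 = -2294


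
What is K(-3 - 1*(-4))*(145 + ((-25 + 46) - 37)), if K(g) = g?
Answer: 129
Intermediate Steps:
K(-3 - 1*(-4))*(145 + ((-25 + 46) - 37)) = (-3 - 1*(-4))*(145 + ((-25 + 46) - 37)) = (-3 + 4)*(145 + (21 - 37)) = 1*(145 - 16) = 1*129 = 129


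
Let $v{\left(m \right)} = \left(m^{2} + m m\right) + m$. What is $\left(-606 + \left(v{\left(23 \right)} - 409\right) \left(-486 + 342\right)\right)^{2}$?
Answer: $9481695876$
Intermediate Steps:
$v{\left(m \right)} = m + 2 m^{2}$ ($v{\left(m \right)} = \left(m^{2} + m^{2}\right) + m = 2 m^{2} + m = m + 2 m^{2}$)
$\left(-606 + \left(v{\left(23 \right)} - 409\right) \left(-486 + 342\right)\right)^{2} = \left(-606 + \left(23 \left(1 + 2 \cdot 23\right) - 409\right) \left(-486 + 342\right)\right)^{2} = \left(-606 + \left(23 \left(1 + 46\right) - 409\right) \left(-144\right)\right)^{2} = \left(-606 + \left(23 \cdot 47 - 409\right) \left(-144\right)\right)^{2} = \left(-606 + \left(1081 - 409\right) \left(-144\right)\right)^{2} = \left(-606 + 672 \left(-144\right)\right)^{2} = \left(-606 - 96768\right)^{2} = \left(-97374\right)^{2} = 9481695876$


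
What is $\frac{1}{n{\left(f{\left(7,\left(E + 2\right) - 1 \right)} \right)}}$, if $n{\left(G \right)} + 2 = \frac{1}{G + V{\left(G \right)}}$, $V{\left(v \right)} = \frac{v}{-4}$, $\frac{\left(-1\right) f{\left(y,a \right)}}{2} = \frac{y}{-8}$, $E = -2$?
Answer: $- \frac{21}{26} \approx -0.80769$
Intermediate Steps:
$f{\left(y,a \right)} = \frac{y}{4}$ ($f{\left(y,a \right)} = - 2 \frac{y}{-8} = - 2 y \left(- \frac{1}{8}\right) = - 2 \left(- \frac{y}{8}\right) = \frac{y}{4}$)
$V{\left(v \right)} = - \frac{v}{4}$ ($V{\left(v \right)} = v \left(- \frac{1}{4}\right) = - \frac{v}{4}$)
$n{\left(G \right)} = -2 + \frac{4}{3 G}$ ($n{\left(G \right)} = -2 + \frac{1}{G - \frac{G}{4}} = -2 + \frac{1}{\frac{3}{4} G} = -2 + \frac{4}{3 G}$)
$\frac{1}{n{\left(f{\left(7,\left(E + 2\right) - 1 \right)} \right)}} = \frac{1}{-2 + \frac{4}{3 \cdot \frac{1}{4} \cdot 7}} = \frac{1}{-2 + \frac{4}{3 \cdot \frac{7}{4}}} = \frac{1}{-2 + \frac{4}{3} \cdot \frac{4}{7}} = \frac{1}{-2 + \frac{16}{21}} = \frac{1}{- \frac{26}{21}} = - \frac{21}{26}$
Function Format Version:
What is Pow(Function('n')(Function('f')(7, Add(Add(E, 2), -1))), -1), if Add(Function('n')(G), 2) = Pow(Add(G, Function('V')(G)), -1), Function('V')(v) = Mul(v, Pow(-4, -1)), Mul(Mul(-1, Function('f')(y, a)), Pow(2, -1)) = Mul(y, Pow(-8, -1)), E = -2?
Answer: Rational(-21, 26) ≈ -0.80769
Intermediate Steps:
Function('f')(y, a) = Mul(Rational(1, 4), y) (Function('f')(y, a) = Mul(-2, Mul(y, Pow(-8, -1))) = Mul(-2, Mul(y, Rational(-1, 8))) = Mul(-2, Mul(Rational(-1, 8), y)) = Mul(Rational(1, 4), y))
Function('V')(v) = Mul(Rational(-1, 4), v) (Function('V')(v) = Mul(v, Rational(-1, 4)) = Mul(Rational(-1, 4), v))
Function('n')(G) = Add(-2, Mul(Rational(4, 3), Pow(G, -1))) (Function('n')(G) = Add(-2, Pow(Add(G, Mul(Rational(-1, 4), G)), -1)) = Add(-2, Pow(Mul(Rational(3, 4), G), -1)) = Add(-2, Mul(Rational(4, 3), Pow(G, -1))))
Pow(Function('n')(Function('f')(7, Add(Add(E, 2), -1))), -1) = Pow(Add(-2, Mul(Rational(4, 3), Pow(Mul(Rational(1, 4), 7), -1))), -1) = Pow(Add(-2, Mul(Rational(4, 3), Pow(Rational(7, 4), -1))), -1) = Pow(Add(-2, Mul(Rational(4, 3), Rational(4, 7))), -1) = Pow(Add(-2, Rational(16, 21)), -1) = Pow(Rational(-26, 21), -1) = Rational(-21, 26)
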